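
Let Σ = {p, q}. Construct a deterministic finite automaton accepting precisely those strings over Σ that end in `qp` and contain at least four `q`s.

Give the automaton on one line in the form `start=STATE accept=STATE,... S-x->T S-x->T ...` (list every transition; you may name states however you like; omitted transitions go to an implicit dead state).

Handle the two conditions separately and then intersect. The first has 3 states tracking how much of the suffix `qp` has currently been matched; the second has 6 states tracking the count of `q`s, saturating at 5. A product state is a pair (one from each), accepting exactly when both do.
16 states suffice.
       p  q 
>  A   A  B 
   B   C  D 
   C   E  D 
   D   F  G 
   E   E  D 
   F   H  G 
   G   I  J 
   H   H  G 
   I   K  J 
   J   L  M 
   K   K  J 
 * L   N  M 
   M   O  M 
   N   N  M 
 * O   P  M 
   P   P  M 
(> = start, * = accepting)

start=A accept=L,O A-p->A A-q->B B-p->C B-q->D C-p->E C-q->D D-p->F D-q->G E-p->E E-q->D F-p->H F-q->G G-p->I G-q->J H-p->H H-q->G I-p->K I-q->J J-p->L J-q->M K-p->K K-q->J L-p->N L-q->M M-p->O M-q->M N-p->N N-q->M O-p->P O-q->M P-p->P P-q->M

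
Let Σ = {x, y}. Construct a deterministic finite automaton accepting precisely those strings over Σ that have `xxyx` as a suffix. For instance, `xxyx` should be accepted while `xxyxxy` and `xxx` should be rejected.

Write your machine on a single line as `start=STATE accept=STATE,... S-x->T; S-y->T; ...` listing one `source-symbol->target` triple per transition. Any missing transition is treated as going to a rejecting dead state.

start=q0; accept=q4; q0-x->q1; q0-y->q0; q1-x->q2; q1-y->q0; q2-x->q2; q2-y->q3; q3-x->q4; q3-y->q0; q4-x->q2; q4-y->q0

Let each state record the length of the longest suffix of the input read so far that is also a prefix of `xxyx`. q1 means the last symbol is `x`; q2 means the last 2 symbols are `xx`; q3 means the last 3 symbols are `xxy`; q4 means the last 4 symbols are `xxyx`. Accept only at q4, where the string currently ends in `xxyx`.
A 5-state machine:
        x   y  
>  q0   q1  q0 
   q1   q2  q0 
   q2   q2  q3 
   q3   q4  q0 
 * q4   q2  q0 
(> = start, * = accepting)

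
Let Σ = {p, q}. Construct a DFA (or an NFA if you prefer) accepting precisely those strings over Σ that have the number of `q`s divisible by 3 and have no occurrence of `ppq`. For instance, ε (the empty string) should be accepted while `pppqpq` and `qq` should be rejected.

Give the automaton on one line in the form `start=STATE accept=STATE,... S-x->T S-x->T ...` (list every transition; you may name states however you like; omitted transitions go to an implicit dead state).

start=s0 accept=s0,s1,s3 s0-p->s1 s0-q->s2 s1-p->s3 s1-q->s2 s2-p->s4 s2-q->s5 s3-p->s3 s3-q->s6 s4-p->s7 s4-q->s5 s5-p->s8 s5-q->s0 s6-p->s6 s6-q->s9 s7-p->s7 s7-q->s9 s8-p->s10 s8-q->s0 s9-p->s9 s9-q->s11 s10-p->s10 s10-q->s11 s11-p->s11 s11-q->s6

Build one automaton per condition and run them in lockstep. One (3 states) tracks the count of `q`s modulo 3; the other (4 states) tracks partial matches of the forbidden pattern `ppq`. Each combined state is a pair, one component from each; accept when both components accept.
12 states suffice.
          p    q  
>* s0     s1   s2 
 * s1     s3   s2 
   s2     s4   s5 
 * s3     s3   s6 
   s4     s7   s5 
   s5     s8   s0 
   s6     s6   s9 
   s7     s7   s9 
   s8    s10   s0 
   s9     s9  s11 
   s10   s10  s11 
   s11   s11   s6 
(> = start, * = accepting)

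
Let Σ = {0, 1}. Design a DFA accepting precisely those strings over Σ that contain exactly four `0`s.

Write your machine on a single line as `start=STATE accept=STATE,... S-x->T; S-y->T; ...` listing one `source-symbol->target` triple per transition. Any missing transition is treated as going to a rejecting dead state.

Only the number of `0`s matters, and only up to 5. Make a chain S0 → S1 → S2 → S3 → S4 → S5 advanced by each `0` (with S5 absorbing); every other symbol self-loops. The accepting set is {S4}.
        0   1  
>  S0   S1  S0 
   S1   S2  S1 
   S2   S3  S2 
   S3   S4  S3 
 * S4   S5  S4 
   S5   S5  S5 
(> = start, * = accepting)

start=S0; accept=S4; S0-0->S1; S0-1->S0; S1-0->S2; S1-1->S1; S2-0->S3; S2-1->S2; S3-0->S4; S3-1->S3; S4-0->S5; S4-1->S4; S5-0->S5; S5-1->S5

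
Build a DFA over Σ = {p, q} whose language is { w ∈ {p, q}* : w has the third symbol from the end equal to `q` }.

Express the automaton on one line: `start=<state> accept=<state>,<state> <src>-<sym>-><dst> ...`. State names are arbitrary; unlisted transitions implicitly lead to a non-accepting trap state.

A DFA must remember the last 3 symbols (since which symbol is third-to-last isn't known until the input ends). Use one state per possible window of the last ≤3 symbols; accept from those whose window starts with `q`.
A 15-state machine:
          p    q  
>  S0     S1   S2 
   S1     S3   S4 
   S2     S5   S6 
   S3     S7   S8 
   S4     S9  S10 
   S5    S11  S12 
   S6    S13  S14 
   S7     S7   S8 
   S8     S9  S10 
   S9    S11  S12 
   S10   S13  S14 
 * S11    S7   S8 
 * S12    S9  S10 
 * S13   S11  S12 
 * S14   S13  S14 
(> = start, * = accepting)

start=S0 accept=S11,S12,S13,S14 S0-p->S1 S0-q->S2 S1-p->S3 S1-q->S4 S2-p->S5 S2-q->S6 S3-p->S7 S3-q->S8 S4-p->S9 S4-q->S10 S5-p->S11 S5-q->S12 S6-p->S13 S6-q->S14 S7-p->S7 S7-q->S8 S8-p->S9 S8-q->S10 S9-p->S11 S9-q->S12 S10-p->S13 S10-q->S14 S11-p->S7 S11-q->S8 S12-p->S9 S12-q->S10 S13-p->S11 S13-q->S12 S14-p->S13 S14-q->S14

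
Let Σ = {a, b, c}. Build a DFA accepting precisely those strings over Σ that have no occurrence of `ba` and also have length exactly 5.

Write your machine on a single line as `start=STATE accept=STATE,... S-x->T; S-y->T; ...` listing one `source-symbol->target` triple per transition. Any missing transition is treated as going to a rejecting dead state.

Handle the two conditions separately and then intersect. The first has 3 states tracking partial matches of the forbidden pattern `ba`; the second has 7 states tracking the input length, saturating at 6. A product state is a pair (one from each), accepting exactly when both do. Minimizing collapses redundant product states.
11 states suffice.
          a    b    c  
>  S0     S1   S2   S1 
   S1     S3   S4   S3 
   S2     S5   S4   S3 
   S3     S6   S7   S6 
   S4     S5   S7   S6 
   S5     S5   S5   S5 
   S6     S8   S9   S8 
   S7     S5   S9   S8 
   S8    S10  S10  S10 
   S9     S5  S10  S10 
 * S10    S5   S5   S5 
(> = start, * = accepting)

start=S0; accept=S10; S0-a->S1; S0-b->S2; S0-c->S1; S1-a->S3; S1-b->S4; S1-c->S3; S2-a->S5; S2-b->S4; S2-c->S3; S3-a->S6; S3-b->S7; S3-c->S6; S4-a->S5; S4-b->S7; S4-c->S6; S5-a->S5; S5-b->S5; S5-c->S5; S6-a->S8; S6-b->S9; S6-c->S8; S7-a->S5; S7-b->S9; S7-c->S8; S8-a->S10; S8-b->S10; S8-c->S10; S9-a->S5; S9-b->S10; S9-c->S10; S10-a->S5; S10-b->S5; S10-c->S5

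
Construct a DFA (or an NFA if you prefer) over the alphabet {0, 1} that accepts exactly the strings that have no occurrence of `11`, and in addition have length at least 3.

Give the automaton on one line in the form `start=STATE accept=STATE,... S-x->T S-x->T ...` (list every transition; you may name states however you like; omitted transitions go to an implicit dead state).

start=q0 accept=q6,q7 q0-0->q1 q0-1->q2 q1-0->q3 q1-1->q4 q2-0->q3 q2-1->q5 q3-0->q6 q3-1->q7 q4-0->q6 q4-1->q5 q5-0->q5 q5-1->q5 q6-0->q6 q6-1->q7 q7-0->q6 q7-1->q5

Run two small machines in parallel and take their product. One (3 states) tracks partial matches of the forbidden pattern `11`; the other (5 states) tracks the input length, saturating at 4. Each combined state is a pair, one component from each; accept when both components accept. Minimizing collapses redundant product states.
An 8-state machine:
        0   1  
>  q0   q1  q2 
   q1   q3  q4 
   q2   q3  q5 
   q3   q6  q7 
   q4   q6  q5 
   q5   q5  q5 
 * q6   q6  q7 
 * q7   q6  q5 
(> = start, * = accepting)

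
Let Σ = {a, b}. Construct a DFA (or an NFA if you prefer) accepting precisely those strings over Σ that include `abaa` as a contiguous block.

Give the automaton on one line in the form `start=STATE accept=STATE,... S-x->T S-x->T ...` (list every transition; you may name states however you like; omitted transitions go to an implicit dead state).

start=S0 accept=S4 S0-a->S1 S0-b->S0 S1-a->S1 S1-b->S2 S2-a->S3 S2-b->S0 S3-a->S4 S3-b->S2 S4-a->S4 S4-b->S4

Track how much of `abaa` has been matched so far: state S0 is no progress, S4 is the absorbing accept state reached once `abaa` has occurred. Intermediate states record partial matches; on a mismatch, fall back to the longest reusable overlap.
A 5-state machine:
        a   b  
>  S0   S1  S0 
   S1   S1  S2 
   S2   S3  S0 
   S3   S4  S2 
 * S4   S4  S4 
(> = start, * = accepting)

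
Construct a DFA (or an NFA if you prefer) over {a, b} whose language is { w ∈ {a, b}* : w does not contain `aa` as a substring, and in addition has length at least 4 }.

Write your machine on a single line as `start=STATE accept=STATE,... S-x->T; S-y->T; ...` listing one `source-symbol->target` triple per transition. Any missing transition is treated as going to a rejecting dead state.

start=q0; accept=q8,q9; q0-a->q1; q0-b->q2; q1-a->q3; q1-b->q4; q2-a->q5; q2-b->q4; q3-a->q3; q3-b->q3; q4-a->q6; q4-b->q7; q5-a->q3; q5-b->q7; q6-a->q3; q6-b->q8; q7-a->q9; q7-b->q8; q8-a->q9; q8-b->q8; q9-a->q3; q9-b->q8

Run two small machines in parallel and take their product. The first has 3 states tracking partial matches of the forbidden pattern `aa`; the second has 6 states tracking the input length, saturating at 5. A product state is a pair (one from each), accepting exactly when both do. Minimizing collapses redundant product states.
With 10 states:
        a   b  
>  q0   q1  q2 
   q1   q3  q4 
   q2   q5  q4 
   q3   q3  q3 
   q4   q6  q7 
   q5   q3  q7 
   q6   q3  q8 
   q7   q9  q8 
 * q8   q9  q8 
 * q9   q3  q8 
(> = start, * = accepting)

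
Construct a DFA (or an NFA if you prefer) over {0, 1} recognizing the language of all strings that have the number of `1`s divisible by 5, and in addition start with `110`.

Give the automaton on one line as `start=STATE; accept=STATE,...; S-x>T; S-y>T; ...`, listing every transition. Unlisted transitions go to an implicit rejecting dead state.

start=A; accept=H; A-0>B; A-1>C; B-0>B; B-1>B; C-0>B; C-1>D; D-0>E; D-1>B; E-0>E; E-1>F; F-0>F; F-1>G; G-0>G; G-1>H; H-0>H; H-1>I; I-0>I; I-1>E

Handle the two conditions separately and then intersect. One (5 states) tracks the count of `1`s modulo 5; the other (5 states) tracks whether the input so far still matches the prefix `110`. Each combined state is a pair, one component from each; accept when both components accept. Minimizing collapses redundant product states.
9 states suffice.
       0  1 
>  A   B  C 
   B   B  B 
   C   B  D 
   D   E  B 
   E   E  F 
   F   F  G 
   G   G  H 
 * H   H  I 
   I   I  E 
(> = start, * = accepting)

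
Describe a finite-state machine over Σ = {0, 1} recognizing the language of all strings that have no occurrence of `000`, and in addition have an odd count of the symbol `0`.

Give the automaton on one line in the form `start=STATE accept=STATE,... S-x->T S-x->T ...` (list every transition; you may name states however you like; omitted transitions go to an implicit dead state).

start=q0 accept=q1,q3,q6 q0-0->q1 q0-1->q0 q1-0->q2 q1-1->q3 q2-0->q4 q2-1->q0 q3-0->q5 q3-1->q3 q4-0->q4 q4-1->q4 q5-0->q6 q5-1->q0 q6-0->q4 q6-1->q3

Handle the two conditions separately and then intersect. One (4 states) tracks partial matches of the forbidden pattern `000`; the other (2 states) tracks the count of `0`s modulo 2. Each combined state is a pair, one component from each; accept when both components accept. Equivalent product states are then merged.
A 7-state machine:
        0   1  
>  q0   q1  q0 
 * q1   q2  q3 
   q2   q4  q0 
 * q3   q5  q3 
   q4   q4  q4 
   q5   q6  q0 
 * q6   q4  q3 
(> = start, * = accepting)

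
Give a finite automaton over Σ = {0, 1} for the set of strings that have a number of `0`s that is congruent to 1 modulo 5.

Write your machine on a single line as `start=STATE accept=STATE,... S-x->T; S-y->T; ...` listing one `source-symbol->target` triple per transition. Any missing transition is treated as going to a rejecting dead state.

Keep the running count of `0`s modulo 5: each `0` advances along the cycle q0 → q1 → q2 → q3 → q4 → q0 while other symbols loop. Accept at q1.
5 states suffice.
        0   1  
>  q0   q1  q0 
 * q1   q2  q1 
   q2   q3  q2 
   q3   q4  q3 
   q4   q0  q4 
(> = start, * = accepting)

start=q0; accept=q1; q0-0->q1; q0-1->q0; q1-0->q2; q1-1->q1; q2-0->q3; q2-1->q2; q3-0->q4; q3-1->q3; q4-0->q0; q4-1->q4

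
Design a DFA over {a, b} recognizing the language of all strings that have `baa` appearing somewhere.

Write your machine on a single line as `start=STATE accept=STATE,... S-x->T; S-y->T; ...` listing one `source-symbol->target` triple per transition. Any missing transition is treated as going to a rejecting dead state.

States q0..q2 record the length of the longest prefix of `baa` that matches the current input suffix. Reaching q3 means `baa` has been seen, and we stay there forever. Accept from q3.
With 4 states:
        a   b  
>  q0   q0  q1 
   q1   q2  q1 
   q2   q3  q1 
 * q3   q3  q3 
(> = start, * = accepting)

start=q0; accept=q3; q0-a->q0; q0-b->q1; q1-a->q2; q1-b->q1; q2-a->q3; q2-b->q1; q3-a->q3; q3-b->q3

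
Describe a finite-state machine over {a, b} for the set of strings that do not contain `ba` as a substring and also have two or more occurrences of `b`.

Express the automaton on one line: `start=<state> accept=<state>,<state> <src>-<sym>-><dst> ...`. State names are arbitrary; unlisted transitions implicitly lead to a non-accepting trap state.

start=q0 accept=q3 q0-a->q0 q0-b->q1 q1-a->q2 q1-b->q3 q2-a->q2 q2-b->q2 q3-a->q2 q3-b->q3

Handle the two conditions separately and then intersect. One (3 states) tracks partial matches of the forbidden pattern `ba`; the other (4 states) tracks the count of `b`s, saturating at 3. Each combined state is a pair, one component from each; accept when both components accept. After merging equivalent states the machine shrinks.
A 4-state machine:
        a   b  
>  q0   q0  q1 
   q1   q2  q3 
   q2   q2  q2 
 * q3   q2  q3 
(> = start, * = accepting)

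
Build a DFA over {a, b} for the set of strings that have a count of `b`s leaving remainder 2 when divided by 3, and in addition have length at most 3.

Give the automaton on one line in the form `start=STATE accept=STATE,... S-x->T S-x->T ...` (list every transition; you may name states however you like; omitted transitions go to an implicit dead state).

start=q0 accept=q5,q6 q0-a->q1 q0-b->q2 q1-a->q3 q1-b->q4 q2-a->q4 q2-b->q5 q3-a->q3 q3-b->q3 q4-a->q3 q4-b->q6 q5-a->q6 q5-b->q3 q6-a->q3 q6-b->q3

Build one automaton per condition and run them in lockstep. One (3 states) tracks the count of `b`s modulo 3; the other (5 states) tracks the input length, saturating at 4. Each combined state is a pair, one component from each; accept when both components accept. Minimizing collapses redundant product states.
With 7 states:
        a   b  
>  q0   q1  q2 
   q1   q3  q4 
   q2   q4  q5 
   q3   q3  q3 
   q4   q3  q6 
 * q5   q6  q3 
 * q6   q3  q3 
(> = start, * = accepting)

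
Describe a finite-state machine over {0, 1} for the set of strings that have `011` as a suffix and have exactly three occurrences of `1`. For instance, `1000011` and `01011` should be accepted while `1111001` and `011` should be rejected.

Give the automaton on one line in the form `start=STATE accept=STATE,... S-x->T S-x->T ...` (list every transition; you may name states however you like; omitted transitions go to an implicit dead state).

Handle the two conditions separately and then intersect. The first has 4 states tracking how much of the suffix `011` has currently been matched; the second has 5 states tracking the count of `1`s, saturating at 4. A product state is a pair (one from each), accepting exactly when both do. Equivalent product states are then merged.
With 6 states:
        0   1  
>  q0   q0  q1 
   q1   q2  q3 
   q2   q2  q4 
   q3   q3  q3 
   q4   q3  q5 
 * q5   q3  q3 
(> = start, * = accepting)

start=q0 accept=q5 q0-0->q0 q0-1->q1 q1-0->q2 q1-1->q3 q2-0->q2 q2-1->q4 q3-0->q3 q3-1->q3 q4-0->q3 q4-1->q5 q5-0->q3 q5-1->q3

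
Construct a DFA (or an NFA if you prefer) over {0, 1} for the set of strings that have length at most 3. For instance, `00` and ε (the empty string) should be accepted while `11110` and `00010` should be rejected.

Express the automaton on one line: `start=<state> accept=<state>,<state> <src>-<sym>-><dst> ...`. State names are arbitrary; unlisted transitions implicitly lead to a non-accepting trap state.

start=A accept=A,B,C,D A-0->B A-1->B B-0->C B-1->C C-0->D C-1->D D-0->E D-1->E E-0->E E-1->E

We only need to distinguish lengths 0, 1, …, 3, and '>3'. Chain A → B → C → D → E on every symbol, with E looping. Accepting states: {A, B, C, D}.
5 states suffice.
       0  1 
>* A   B  B 
 * B   C  C 
 * C   D  D 
 * D   E  E 
   E   E  E 
(> = start, * = accepting)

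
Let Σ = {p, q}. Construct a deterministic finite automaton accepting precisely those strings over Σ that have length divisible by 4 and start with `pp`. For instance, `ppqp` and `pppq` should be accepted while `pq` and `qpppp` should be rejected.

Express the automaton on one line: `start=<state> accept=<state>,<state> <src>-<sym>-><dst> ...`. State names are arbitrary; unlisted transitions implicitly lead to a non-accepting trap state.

Handle the two conditions separately and then intersect. The first has 4 states tracking the input length modulo 4; the second has 4 states tracking whether the input so far still matches the prefix `pp`. A product state is a pair (one from each), accepting exactly when both do. After merging equivalent states the machine shrinks.
A 7-state machine:
        p   q  
>  S0   S1  S2 
   S1   S3  S2 
   S2   S2  S2 
   S3   S4  S4 
   S4   S5  S5 
 * S5   S6  S6 
   S6   S3  S3 
(> = start, * = accepting)

start=S0 accept=S5 S0-p->S1 S0-q->S2 S1-p->S3 S1-q->S2 S2-p->S2 S2-q->S2 S3-p->S4 S3-q->S4 S4-p->S5 S4-q->S5 S5-p->S6 S5-q->S6 S6-p->S3 S6-q->S3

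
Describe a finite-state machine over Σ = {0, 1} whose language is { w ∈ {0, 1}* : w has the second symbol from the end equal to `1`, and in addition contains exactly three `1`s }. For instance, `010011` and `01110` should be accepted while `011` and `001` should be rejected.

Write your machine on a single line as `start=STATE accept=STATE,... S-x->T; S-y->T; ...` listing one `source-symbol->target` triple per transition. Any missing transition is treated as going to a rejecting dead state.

start=q0; accept=q4,q6; q0-0->q0; q0-1->q1; q1-0->q1; q1-1->q2; q2-0->q3; q2-1->q4; q3-0->q3; q3-1->q5; q4-0->q6; q4-1->q7; q5-0->q6; q5-1->q7; q6-0->q7; q6-1->q7; q7-0->q7; q7-1->q7

Build one automaton per condition and run them in lockstep. The first has 7 states tracking the last 2 symbols read; the second has 5 states tracking the count of `1`s, saturating at 4. A product state is a pair (one from each), accepting exactly when both do. Minimizing collapses redundant product states.
        0   1  
>  q0   q0  q1 
   q1   q1  q2 
   q2   q3  q4 
   q3   q3  q5 
 * q4   q6  q7 
   q5   q6  q7 
 * q6   q7  q7 
   q7   q7  q7 
(> = start, * = accepting)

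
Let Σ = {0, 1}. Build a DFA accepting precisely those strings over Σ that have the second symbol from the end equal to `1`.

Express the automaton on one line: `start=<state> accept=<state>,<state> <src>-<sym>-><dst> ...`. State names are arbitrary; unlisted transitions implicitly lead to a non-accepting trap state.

start=A accept=F,G A-0->B A-1->C B-0->D B-1->E C-0->F C-1->G D-0->D D-1->E E-0->F E-1->G F-0->D F-1->E G-0->F G-1->G

Because acceptance depends on a position counted from the end, the machine has to buffer the most recent 2 symbols. Make each state the string of the last up-to-2 symbols read; on input `x` shift the window left and append `x`. Accept when the buffered window has length 2 and begins with `1`.
A 7-state machine:
       0  1 
>  A   B  C 
   B   D  E 
   C   F  G 
   D   D  E 
   E   F  G 
 * F   D  E 
 * G   F  G 
(> = start, * = accepting)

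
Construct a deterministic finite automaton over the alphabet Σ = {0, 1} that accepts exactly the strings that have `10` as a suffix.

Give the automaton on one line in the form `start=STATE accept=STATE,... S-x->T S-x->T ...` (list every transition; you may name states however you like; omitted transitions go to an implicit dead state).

Let each state record the length of the longest suffix of the input read so far that is also a prefix of `10`. q1 means the last symbol is `1`; q2 means the last 2 symbols are `10`. Accept only at q2, where the string currently ends in `10`.
        0   1  
>  q0   q0  q1 
   q1   q2  q1 
 * q2   q0  q1 
(> = start, * = accepting)

start=q0 accept=q2 q0-0->q0 q0-1->q1 q1-0->q2 q1-1->q1 q2-0->q0 q2-1->q1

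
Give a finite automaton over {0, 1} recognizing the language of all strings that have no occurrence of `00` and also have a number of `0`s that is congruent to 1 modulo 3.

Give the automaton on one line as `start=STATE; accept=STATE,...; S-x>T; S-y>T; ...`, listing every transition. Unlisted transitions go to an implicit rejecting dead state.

Run two small machines in parallel and take their product. The first has 3 states tracking partial matches of the forbidden pattern `00`; the second has 3 states tracking the count of `0`s modulo 3. A product state is a pair (one from each), accepting exactly when both do.
With 9 states:
        0   1  
>  S0   S1  S0 
 * S1   S2  S3 
   S2   S4  S2 
 * S3   S5  S3 
   S4   S6  S4 
   S5   S4  S7 
   S6   S2  S6 
   S7   S8  S7 
   S8   S6  S0 
(> = start, * = accepting)

start=S0; accept=S1,S3; S0-0>S1; S0-1>S0; S1-0>S2; S1-1>S3; S2-0>S4; S2-1>S2; S3-0>S5; S3-1>S3; S4-0>S6; S4-1>S4; S5-0>S4; S5-1>S7; S6-0>S2; S6-1>S6; S7-0>S8; S7-1>S7; S8-0>S6; S8-1>S0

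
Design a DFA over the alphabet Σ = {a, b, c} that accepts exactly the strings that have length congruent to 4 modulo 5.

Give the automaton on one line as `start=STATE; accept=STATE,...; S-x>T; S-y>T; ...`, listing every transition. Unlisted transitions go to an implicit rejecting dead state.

Count input length modulo 5: every symbol advances one step around the cycle S0 → S1 → S2 → S3 → S4 → S0. Accept at S4.
5 states suffice.
        a   b   c  
>  S0   S1  S1  S1 
   S1   S2  S2  S2 
   S2   S3  S3  S3 
   S3   S4  S4  S4 
 * S4   S0  S0  S0 
(> = start, * = accepting)

start=S0; accept=S4; S0-a>S1; S0-b>S1; S0-c>S1; S1-a>S2; S1-b>S2; S1-c>S2; S2-a>S3; S2-b>S3; S2-c>S3; S3-a>S4; S3-b>S4; S3-c>S4; S4-a>S0; S4-b>S0; S4-c>S0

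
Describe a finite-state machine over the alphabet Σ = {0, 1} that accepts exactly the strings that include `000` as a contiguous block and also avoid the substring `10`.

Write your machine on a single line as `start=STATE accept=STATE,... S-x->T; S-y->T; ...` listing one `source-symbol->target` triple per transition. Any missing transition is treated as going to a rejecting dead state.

Run two small machines in parallel and take their product. The first has 4 states tracking whether and how much of `000` has been seen; the second has 3 states tracking partial matches of the forbidden pattern `10`. A product state is a pair (one from each), accepting exactly when both do. After merging equivalent states the machine shrinks.
6 states suffice.
        0   1  
>  s0   s1  s2 
   s1   s3  s2 
   s2   s2  s2 
   s3   s4  s2 
 * s4   s4  s5 
 * s5   s2  s5 
(> = start, * = accepting)

start=s0; accept=s4,s5; s0-0->s1; s0-1->s2; s1-0->s3; s1-1->s2; s2-0->s2; s2-1->s2; s3-0->s4; s3-1->s2; s4-0->s4; s4-1->s5; s5-0->s2; s5-1->s5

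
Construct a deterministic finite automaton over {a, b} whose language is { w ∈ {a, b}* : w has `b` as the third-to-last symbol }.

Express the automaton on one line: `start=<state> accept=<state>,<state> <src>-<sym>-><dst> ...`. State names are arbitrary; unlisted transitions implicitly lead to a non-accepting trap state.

start=q0 accept=q11,q12,q13,q14 q0-a->q1 q0-b->q2 q1-a->q3 q1-b->q4 q2-a->q5 q2-b->q6 q3-a->q7 q3-b->q8 q4-a->q9 q4-b->q10 q5-a->q11 q5-b->q12 q6-a->q13 q6-b->q14 q7-a->q7 q7-b->q8 q8-a->q9 q8-b->q10 q9-a->q11 q9-b->q12 q10-a->q13 q10-b->q14 q11-a->q7 q11-b->q8 q12-a->q9 q12-b->q10 q13-a->q11 q13-b->q12 q14-a->q13 q14-b->q14

Because acceptance depends on a position counted from the end, the machine has to buffer the most recent 3 symbols. Make each state the string of the last up-to-3 symbols read; on input `x` shift the window left and append `x`. Accept when the buffered window has length 3 and begins with `b`.
          a    b  
>  q0     q1   q2 
   q1     q3   q4 
   q2     q5   q6 
   q3     q7   q8 
   q4     q9  q10 
   q5    q11  q12 
   q6    q13  q14 
   q7     q7   q8 
   q8     q9  q10 
   q9    q11  q12 
   q10   q13  q14 
 * q11    q7   q8 
 * q12    q9  q10 
 * q13   q11  q12 
 * q14   q13  q14 
(> = start, * = accepting)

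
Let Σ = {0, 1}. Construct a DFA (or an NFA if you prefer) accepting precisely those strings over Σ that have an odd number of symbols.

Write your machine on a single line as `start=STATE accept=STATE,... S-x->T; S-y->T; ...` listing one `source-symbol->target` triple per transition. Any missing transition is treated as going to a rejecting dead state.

Count input length modulo 2: every symbol advances one step around the cycle q0 → q1 → q0. Accept at q1.
A 2-state machine:
        0   1  
>  q0   q1  q1 
 * q1   q0  q0 
(> = start, * = accepting)

start=q0; accept=q1; q0-0->q1; q0-1->q1; q1-0->q0; q1-1->q0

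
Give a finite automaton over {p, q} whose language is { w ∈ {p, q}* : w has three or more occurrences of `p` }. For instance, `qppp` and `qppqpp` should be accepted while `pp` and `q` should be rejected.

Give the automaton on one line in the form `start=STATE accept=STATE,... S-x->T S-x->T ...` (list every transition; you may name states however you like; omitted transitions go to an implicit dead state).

start=s0 accept=s3,s4 s0-p->s1 s0-q->s0 s1-p->s2 s1-q->s1 s2-p->s3 s2-q->s2 s3-p->s4 s3-q->s3 s4-p->s4 s4-q->s4

Only the number of `p`s matters, and only up to 4. Make a chain s0 → s1 → s2 → s3 → s4 advanced by each `p` (with s4 absorbing); every other symbol self-loops. The accepting set is {s3, s4}.
        p   q  
>  s0   s1  s0 
   s1   s2  s1 
   s2   s3  s2 
 * s3   s4  s3 
 * s4   s4  s4 
(> = start, * = accepting)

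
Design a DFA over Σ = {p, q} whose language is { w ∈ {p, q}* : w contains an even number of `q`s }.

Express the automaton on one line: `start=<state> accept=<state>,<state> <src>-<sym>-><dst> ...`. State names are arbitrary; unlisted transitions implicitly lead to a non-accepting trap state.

Keep the running count of `q`s modulo 2: each `q` advances along the cycle A → B → A while other symbols loop. Accept at A.
With 2 states:
       p  q 
>* A   A  B 
   B   B  A 
(> = start, * = accepting)

start=A accept=A A-p->A A-q->B B-p->B B-q->A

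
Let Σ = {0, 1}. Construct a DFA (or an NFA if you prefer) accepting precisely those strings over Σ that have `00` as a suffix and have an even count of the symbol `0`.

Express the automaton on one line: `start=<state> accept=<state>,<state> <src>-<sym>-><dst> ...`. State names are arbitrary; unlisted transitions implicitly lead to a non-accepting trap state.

Build one automaton per condition and run them in lockstep. The first has 3 states tracking how much of the suffix `00` has currently been matched; the second has 2 states tracking the count of `0`s modulo 2. A product state is a pair (one from each), accepting exactly when both do. Minimizing collapses redundant product states.
With 4 states:
        0   1  
>  S0   S1  S0 
   S1   S2  S3 
 * S2   S1  S0 
   S3   S0  S3 
(> = start, * = accepting)

start=S0 accept=S2 S0-0->S1 S0-1->S0 S1-0->S2 S1-1->S3 S2-0->S1 S2-1->S0 S3-0->S0 S3-1->S3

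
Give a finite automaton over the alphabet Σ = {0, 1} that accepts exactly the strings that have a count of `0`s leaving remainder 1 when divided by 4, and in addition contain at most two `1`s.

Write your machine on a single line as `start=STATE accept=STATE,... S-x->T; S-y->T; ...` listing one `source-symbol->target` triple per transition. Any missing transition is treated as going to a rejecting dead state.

Handle the two conditions separately and then intersect. One (4 states) tracks the count of `0`s modulo 4; the other (4 states) tracks the count of `1`s, saturating at 3. Each combined state is a pair, one component from each; accept when both components accept. Minimizing collapses redundant product states.
A 13-state machine:
       0  1 
>  A   B  C 
 * B   D  E 
   C   E  F 
   D   G  H 
 * E   H  I 
   F   I  J 
   G   A  K 
   H   K  L 
 * I   L  J 
   J   J  J 
   K   C  M 
   L   M  J 
   M   F  J 
(> = start, * = accepting)

start=A; accept=B,E,I; A-0->B; A-1->C; B-0->D; B-1->E; C-0->E; C-1->F; D-0->G; D-1->H; E-0->H; E-1->I; F-0->I; F-1->J; G-0->A; G-1->K; H-0->K; H-1->L; I-0->L; I-1->J; J-0->J; J-1->J; K-0->C; K-1->M; L-0->M; L-1->J; M-0->F; M-1->J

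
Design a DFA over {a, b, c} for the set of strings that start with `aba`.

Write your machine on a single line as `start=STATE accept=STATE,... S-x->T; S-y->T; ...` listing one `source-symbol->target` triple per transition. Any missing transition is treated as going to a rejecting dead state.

start=s0; accept=s3; s0-a->s1; s0-b->s4; s0-c->s4; s1-a->s4; s1-b->s2; s1-c->s4; s2-a->s3; s2-b->s4; s2-c->s4; s3-a->s3; s3-b->s3; s3-c->s3; s4-a->s4; s4-b->s4; s4-c->s4

Check the first 3 symbols one by one: s0 through s2 record how many have matched `aba` so far; any wrong symbol goes to the dead state s4. After all 3 match we enter the accepting sink s3.
5 states suffice.
        a   b   c  
>  s0   s1  s4  s4 
   s1   s4  s2  s4 
   s2   s3  s4  s4 
 * s3   s3  s3  s3 
   s4   s4  s4  s4 
(> = start, * = accepting)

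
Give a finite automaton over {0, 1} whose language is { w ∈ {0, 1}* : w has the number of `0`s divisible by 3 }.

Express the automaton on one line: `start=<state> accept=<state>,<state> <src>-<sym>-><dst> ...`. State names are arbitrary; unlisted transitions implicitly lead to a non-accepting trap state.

start=s0 accept=s0 s0-0->s1 s0-1->s0 s1-0->s2 s1-1->s1 s2-0->s0 s2-1->s2

Keep the running count of `0`s modulo 3: each `0` advances along the cycle s0 → s1 → s2 → s0 while other symbols loop. Accept at s0.
A 3-state machine:
        0   1  
>* s0   s1  s0 
   s1   s2  s1 
   s2   s0  s2 
(> = start, * = accepting)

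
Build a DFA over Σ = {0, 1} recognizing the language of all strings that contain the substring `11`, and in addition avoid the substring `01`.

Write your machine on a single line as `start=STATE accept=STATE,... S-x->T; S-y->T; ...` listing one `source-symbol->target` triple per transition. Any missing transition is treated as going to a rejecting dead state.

Build one automaton per condition and run them in lockstep. One (3 states) tracks whether and how much of `11` has been seen; the other (3 states) tracks partial matches of the forbidden pattern `01`. Each combined state is a pair, one component from each; accept when both components accept. Equivalent product states are then merged.
A 5-state machine:
       0  1 
>  A   B  C 
   B   B  B 
   C   B  D 
 * D   E  D 
 * E   E  B 
(> = start, * = accepting)

start=A; accept=D,E; A-0->B; A-1->C; B-0->B; B-1->B; C-0->B; C-1->D; D-0->E; D-1->D; E-0->E; E-1->B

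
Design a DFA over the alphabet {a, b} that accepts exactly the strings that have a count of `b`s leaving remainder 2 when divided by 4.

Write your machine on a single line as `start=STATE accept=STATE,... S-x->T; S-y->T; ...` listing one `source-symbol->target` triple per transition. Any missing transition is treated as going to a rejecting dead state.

The only thing that matters is how many `b`s have appeared, reduced mod 4. Use one state per residue: s0 for 0, …, s3 for 3. Reading `b` moves to the next residue; anything else stays put. s2 is accepting.
With 4 states:
        a   b  
>  s0   s0  s1 
   s1   s1  s2 
 * s2   s2  s3 
   s3   s3  s0 
(> = start, * = accepting)

start=s0; accept=s2; s0-a->s0; s0-b->s1; s1-a->s1; s1-b->s2; s2-a->s2; s2-b->s3; s3-a->s3; s3-b->s0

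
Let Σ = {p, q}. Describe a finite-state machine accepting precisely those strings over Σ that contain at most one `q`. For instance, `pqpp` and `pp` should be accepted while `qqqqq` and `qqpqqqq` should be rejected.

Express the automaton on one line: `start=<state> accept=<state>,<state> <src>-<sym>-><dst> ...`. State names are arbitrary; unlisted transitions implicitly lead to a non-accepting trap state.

start=S0 accept=S0,S1 S0-p->S0 S0-q->S1 S1-p->S1 S1-q->S2 S2-p->S2 S2-q->S2

Only the number of `q`s matters, and only up to 2. Make a chain S0 → S1 → S2 advanced by each `q` (with S2 absorbing); every other symbol self-loops. The accepting set is {S0, S1}.
With 3 states:
        p   q  
>* S0   S0  S1 
 * S1   S1  S2 
   S2   S2  S2 
(> = start, * = accepting)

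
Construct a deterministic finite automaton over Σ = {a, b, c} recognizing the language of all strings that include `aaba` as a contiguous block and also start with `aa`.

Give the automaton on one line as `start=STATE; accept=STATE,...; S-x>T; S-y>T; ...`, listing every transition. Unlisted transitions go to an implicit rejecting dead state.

Run two small machines in parallel and take their product. One (5 states) tracks whether and how much of `aaba` has been seen; the other (4 states) tracks whether the input so far still matches the prefix `aa`. Each combined state is a pair, one component from each; accept when both components accept. Equivalent product states are then merged.
An 8-state machine:
        a   b   c  
>  q0   q1  q2  q2 
   q1   q3  q2  q2 
   q2   q2  q2  q2 
   q3   q3  q4  q5 
   q4   q6  q5  q5 
   q5   q7  q5  q5 
 * q6   q6  q6  q6 
   q7   q3  q5  q5 
(> = start, * = accepting)

start=q0; accept=q6; q0-a>q1; q0-b>q2; q0-c>q2; q1-a>q3; q1-b>q2; q1-c>q2; q2-a>q2; q2-b>q2; q2-c>q2; q3-a>q3; q3-b>q4; q3-c>q5; q4-a>q6; q4-b>q5; q4-c>q5; q5-a>q7; q5-b>q5; q5-c>q5; q6-a>q6; q6-b>q6; q6-c>q6; q7-a>q3; q7-b>q5; q7-c>q5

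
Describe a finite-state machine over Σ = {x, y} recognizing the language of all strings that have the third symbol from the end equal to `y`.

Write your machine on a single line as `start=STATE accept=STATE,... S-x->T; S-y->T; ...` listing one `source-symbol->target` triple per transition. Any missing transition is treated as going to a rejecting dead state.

A DFA must remember the last 3 symbols (since which symbol is third-to-last isn't known until the input ends). Use one state per possible window of the last ≤3 symbols; accept from those whose window starts with `y`.
A 15-state machine:
          x    y  
>  s0     s1   s2 
   s1     s3   s4 
   s2     s5   s6 
   s3     s7   s8 
   s4     s9  s10 
   s5    s11  s12 
   s6    s13  s14 
   s7     s7   s8 
   s8     s9  s10 
   s9    s11  s12 
   s10   s13  s14 
 * s11    s7   s8 
 * s12    s9  s10 
 * s13   s11  s12 
 * s14   s13  s14 
(> = start, * = accepting)

start=s0; accept=s11,s12,s13,s14; s0-x->s1; s0-y->s2; s1-x->s3; s1-y->s4; s2-x->s5; s2-y->s6; s3-x->s7; s3-y->s8; s4-x->s9; s4-y->s10; s5-x->s11; s5-y->s12; s6-x->s13; s6-y->s14; s7-x->s7; s7-y->s8; s8-x->s9; s8-y->s10; s9-x->s11; s9-y->s12; s10-x->s13; s10-y->s14; s11-x->s7; s11-y->s8; s12-x->s9; s12-y->s10; s13-x->s11; s13-y->s12; s14-x->s13; s14-y->s14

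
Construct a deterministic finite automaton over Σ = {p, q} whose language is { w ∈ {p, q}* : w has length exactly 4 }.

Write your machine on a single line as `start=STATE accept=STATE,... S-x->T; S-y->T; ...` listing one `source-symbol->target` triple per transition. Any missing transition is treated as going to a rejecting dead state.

start=S0; accept=S4; S0-p->S1; S0-q->S1; S1-p->S2; S1-q->S2; S2-p->S3; S2-q->S3; S3-p->S4; S3-q->S4; S4-p->S5; S4-q->S5; S5-p->S5; S5-q->S5

Count input length up to 5: every symbol moves from S0 toward S5, which means 'more than 4' and absorbs. Accept from {S4}.
With 6 states:
        p   q  
>  S0   S1  S1 
   S1   S2  S2 
   S2   S3  S3 
   S3   S4  S4 
 * S4   S5  S5 
   S5   S5  S5 
(> = start, * = accepting)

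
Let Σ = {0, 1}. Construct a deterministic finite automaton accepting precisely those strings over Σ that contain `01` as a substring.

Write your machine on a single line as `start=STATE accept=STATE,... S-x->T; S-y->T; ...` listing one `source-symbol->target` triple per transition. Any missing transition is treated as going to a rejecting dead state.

Track how much of `01` has been matched so far: state A is no progress, C is the absorbing accept state reached once `01` has occurred. Intermediate states record partial matches; on a mismatch, fall back to the longest reusable overlap.
A 3-state machine:
       0  1 
>  A   B  A 
   B   B  C 
 * C   C  C 
(> = start, * = accepting)

start=A; accept=C; A-0->B; A-1->A; B-0->B; B-1->C; C-0->C; C-1->C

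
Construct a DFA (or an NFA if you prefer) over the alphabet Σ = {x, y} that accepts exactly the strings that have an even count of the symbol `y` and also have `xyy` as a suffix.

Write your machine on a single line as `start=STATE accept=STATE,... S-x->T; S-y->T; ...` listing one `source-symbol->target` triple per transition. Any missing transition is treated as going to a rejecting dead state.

Build one automaton per condition and run them in lockstep. The first has 2 states tracking the count of `y`s modulo 2; the second has 4 states tracking how much of the suffix `xyy` has currently been matched. A product state is a pair (one from each), accepting exactly when both do. After merging equivalent states the machine shrinks.
        x   y  
>  q0   q1  q2 
   q1   q1  q3 
   q2   q2  q0 
   q3   q2  q4 
 * q4   q1  q2 
(> = start, * = accepting)

start=q0; accept=q4; q0-x->q1; q0-y->q2; q1-x->q1; q1-y->q3; q2-x->q2; q2-y->q0; q3-x->q2; q3-y->q4; q4-x->q1; q4-y->q2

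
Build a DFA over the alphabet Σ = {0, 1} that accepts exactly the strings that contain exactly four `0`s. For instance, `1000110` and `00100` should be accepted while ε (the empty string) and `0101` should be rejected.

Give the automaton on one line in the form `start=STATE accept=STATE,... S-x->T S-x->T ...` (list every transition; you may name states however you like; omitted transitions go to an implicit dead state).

Only the number of `0`s matters, and only up to 5. Make a chain q0 → q1 → q2 → q3 → q4 → q5 advanced by each `0` (with q5 absorbing); every other symbol self-loops. The accepting set is {q4}.
        0   1  
>  q0   q1  q0 
   q1   q2  q1 
   q2   q3  q2 
   q3   q4  q3 
 * q4   q5  q4 
   q5   q5  q5 
(> = start, * = accepting)

start=q0 accept=q4 q0-0->q1 q0-1->q0 q1-0->q2 q1-1->q1 q2-0->q3 q2-1->q2 q3-0->q4 q3-1->q3 q4-0->q5 q4-1->q4 q5-0->q5 q5-1->q5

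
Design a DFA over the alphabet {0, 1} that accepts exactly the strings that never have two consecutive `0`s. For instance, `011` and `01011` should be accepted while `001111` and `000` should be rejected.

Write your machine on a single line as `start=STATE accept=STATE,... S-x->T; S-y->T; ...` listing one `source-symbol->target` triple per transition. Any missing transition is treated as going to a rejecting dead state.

start=S0; accept=S0,S1; S0-0->S1; S0-1->S0; S1-0->S2; S1-1->S0; S2-0->S2; S2-1->S2

This is the complement of 'contains `00`'. Use the same substring-matching states — S0 through S2 holding how much of `00` has just been matched — but flip the accepting set: everything except the trap S2 accepts.
With 3 states:
        0   1  
>* S0   S1  S0 
 * S1   S2  S0 
   S2   S2  S2 
(> = start, * = accepting)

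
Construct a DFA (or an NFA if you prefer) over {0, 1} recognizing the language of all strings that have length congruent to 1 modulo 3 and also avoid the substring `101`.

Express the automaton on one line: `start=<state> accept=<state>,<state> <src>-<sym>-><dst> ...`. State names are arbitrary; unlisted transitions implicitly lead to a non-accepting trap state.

Handle the two conditions separately and then intersect. The first has 3 states tracking the input length modulo 3; the second has 4 states tracking partial matches of the forbidden pattern `101`. A product state is a pair (one from each), accepting exactly when both do. Minimizing collapses redundant product states.
With 10 states:
        0   1  
>  s0   s1  s2 
 * s1   s3  s4 
 * s2   s5  s4 
   s3   s0  s6 
   s4   s7  s6 
   s5   s0  s8 
   s6   s9  s2 
   s7   s1  s8 
   s8   s8  s8 
 * s9   s3  s8 
(> = start, * = accepting)

start=s0 accept=s1,s2,s9 s0-0->s1 s0-1->s2 s1-0->s3 s1-1->s4 s2-0->s5 s2-1->s4 s3-0->s0 s3-1->s6 s4-0->s7 s4-1->s6 s5-0->s0 s5-1->s8 s6-0->s9 s6-1->s2 s7-0->s1 s7-1->s8 s8-0->s8 s8-1->s8 s9-0->s3 s9-1->s8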